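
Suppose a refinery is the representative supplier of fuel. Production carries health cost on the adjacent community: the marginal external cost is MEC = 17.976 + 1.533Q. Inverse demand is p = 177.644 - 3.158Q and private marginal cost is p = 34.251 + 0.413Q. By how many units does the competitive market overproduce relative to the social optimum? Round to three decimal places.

15.583 units

Market equilibrium (private): 34.251 + 0.413Q = 177.644 - 3.158Q → Q_m = 40.1549.
Social marginal cost = private MC + MEC = 52.227 + 1.946Q.
Set SMC = demand: 52.227 + 1.946Q = 177.644 - 3.158Q → Q* = 24.5723.
Gap = |40.1549 − 24.5723| = 15.5826.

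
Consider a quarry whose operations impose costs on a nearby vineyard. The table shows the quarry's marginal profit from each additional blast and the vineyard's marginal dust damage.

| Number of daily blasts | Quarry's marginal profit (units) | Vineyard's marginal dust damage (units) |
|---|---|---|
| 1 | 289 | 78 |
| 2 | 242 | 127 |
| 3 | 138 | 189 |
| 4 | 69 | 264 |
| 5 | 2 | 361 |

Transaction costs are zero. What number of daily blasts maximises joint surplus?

2

Bargaining reaches the level where marginal profit last exceeds marginal dust damage.
That holds through level 2 (242 ≥ 127) but not at 3 (138 < 189).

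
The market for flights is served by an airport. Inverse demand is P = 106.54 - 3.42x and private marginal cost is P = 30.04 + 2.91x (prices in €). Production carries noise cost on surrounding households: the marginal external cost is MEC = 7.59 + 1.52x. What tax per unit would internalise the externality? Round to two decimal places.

Social marginal cost = private MC + MEC = 37.63 + 4.43x.
Set SMC = demand: 37.63 + 4.43x = 106.54 - 3.42x → x* = 8.7783.
The Pigouvian tax equals MEC at x*: 7.59 + 1.52×8.7783 = 20.9330.

tax = €20.93 per unit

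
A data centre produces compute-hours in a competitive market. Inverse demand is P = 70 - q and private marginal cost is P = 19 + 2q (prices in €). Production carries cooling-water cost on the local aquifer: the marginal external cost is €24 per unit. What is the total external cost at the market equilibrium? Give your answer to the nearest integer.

Market equilibrium (private): 19 + 2q = 70 - q → q_m = 17.0000.
Total external cost = MEC × q_m = 24 × 17.0000 = 408.0000.

€408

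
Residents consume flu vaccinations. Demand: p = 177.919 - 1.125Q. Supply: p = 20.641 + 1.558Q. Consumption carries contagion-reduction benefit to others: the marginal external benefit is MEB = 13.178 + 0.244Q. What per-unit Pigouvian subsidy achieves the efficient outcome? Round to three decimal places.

Social marginal benefit = demand + MEB = 191.097 - 0.881Q.
Set SMB = MC: 191.097 - 0.881Q = 20.641 + 1.558Q → Q* = 69.8877.
The Pigouvian subsidy equals MEB at Q*: 13.178 + 0.244×69.8877 = 30.2306.

subsidy = 30.231 per unit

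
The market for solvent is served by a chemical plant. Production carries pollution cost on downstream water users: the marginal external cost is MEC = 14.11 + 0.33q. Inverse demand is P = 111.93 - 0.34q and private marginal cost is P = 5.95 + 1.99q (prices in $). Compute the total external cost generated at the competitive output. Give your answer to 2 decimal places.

$983.16

Market equilibrium (private): 5.95 + 1.99q = 111.93 - 0.34q → q_m = 45.4850.
Total external cost = ∫₀^{q_m} (14.11 + 0.33q) dq = 14.11×45.4850 + ½×0.33×45.4850² = 983.1594.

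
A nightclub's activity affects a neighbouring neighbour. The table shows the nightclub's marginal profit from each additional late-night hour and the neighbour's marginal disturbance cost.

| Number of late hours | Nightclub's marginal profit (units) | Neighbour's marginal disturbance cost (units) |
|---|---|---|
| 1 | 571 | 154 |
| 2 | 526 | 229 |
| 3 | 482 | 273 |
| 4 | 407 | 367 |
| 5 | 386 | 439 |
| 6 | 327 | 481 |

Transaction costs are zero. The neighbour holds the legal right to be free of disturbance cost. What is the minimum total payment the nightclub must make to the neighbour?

1023

Efficient level: marginal profit ≥ marginal disturbance cost through level 4, so k* = 4.
With the neighbour holding the right, the nightclub must at least compensate total damage at k*: 154 + 229 + 273 + 367 = 1023.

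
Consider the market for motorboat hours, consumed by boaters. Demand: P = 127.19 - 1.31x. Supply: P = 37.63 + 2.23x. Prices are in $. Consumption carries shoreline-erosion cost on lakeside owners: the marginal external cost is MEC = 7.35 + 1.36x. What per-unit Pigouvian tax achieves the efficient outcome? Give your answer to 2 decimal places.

Social marginal benefit = demand − MEC = 119.84 - 2.67x.
Set SMB = MC: 119.84 - 2.67x = 37.63 + 2.23x → x* = 16.7776.
The Pigouvian tax equals MEC at x*: 7.35 + 1.36×16.7776 = 30.1675.

tax = $30.17 per unit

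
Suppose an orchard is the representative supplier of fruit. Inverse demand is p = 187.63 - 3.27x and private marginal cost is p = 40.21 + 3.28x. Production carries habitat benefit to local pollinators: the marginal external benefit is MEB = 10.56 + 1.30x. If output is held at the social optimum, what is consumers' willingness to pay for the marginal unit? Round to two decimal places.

Social marginal cost = private MC − MEB = 29.65 + 1.98x.
Set SMC = demand: 29.65 + 1.98x = 187.63 - 3.27x → x* = 30.0914.
Consumer price on the demand curve at x*: 187.63 − 3.27×30.0914 = 89.2311.

P = 89.23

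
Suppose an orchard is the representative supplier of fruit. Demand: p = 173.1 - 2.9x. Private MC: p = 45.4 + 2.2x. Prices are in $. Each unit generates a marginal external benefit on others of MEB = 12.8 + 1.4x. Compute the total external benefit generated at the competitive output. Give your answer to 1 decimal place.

Market equilibrium (private): 45.4 + 2.2x = 173.1 - 2.9x → x_m = 25.0392.
Total external benefit = ∫₀^{x_m} (12.8 + 1.4x) dx = 12.8×25.0392 + ½×1.4×25.0392² = 759.3748.

$759.4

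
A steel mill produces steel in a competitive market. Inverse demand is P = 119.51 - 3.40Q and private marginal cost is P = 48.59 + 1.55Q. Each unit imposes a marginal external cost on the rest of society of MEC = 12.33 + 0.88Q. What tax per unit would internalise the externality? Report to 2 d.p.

tax = 21.17 per unit

Social marginal cost = private MC + MEC = 60.92 + 2.43Q.
Set SMC = demand: 60.92 + 2.43Q = 119.51 - 3.40Q → Q* = 10.0497.
The Pigouvian tax equals MEC at Q*: 12.33 + 0.88×10.0497 = 21.1737.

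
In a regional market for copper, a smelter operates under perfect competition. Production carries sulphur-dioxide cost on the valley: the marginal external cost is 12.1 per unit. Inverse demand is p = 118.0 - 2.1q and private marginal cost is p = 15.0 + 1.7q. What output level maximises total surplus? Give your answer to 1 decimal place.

Social marginal cost = private MC + MEC = 27.1 + 1.7q.
Set SMC = demand: 27.1 + 1.7q = 118.0 - 2.1q → q* = 23.9211.

q* = 23.9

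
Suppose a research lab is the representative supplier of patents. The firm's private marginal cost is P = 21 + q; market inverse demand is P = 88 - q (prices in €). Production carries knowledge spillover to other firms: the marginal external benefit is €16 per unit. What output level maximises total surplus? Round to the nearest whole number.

Social marginal cost = private MC − MEB = 5 + q.
Set SMC = demand: 5 + q = 88 - q → q* = 41.5000.

q* = 42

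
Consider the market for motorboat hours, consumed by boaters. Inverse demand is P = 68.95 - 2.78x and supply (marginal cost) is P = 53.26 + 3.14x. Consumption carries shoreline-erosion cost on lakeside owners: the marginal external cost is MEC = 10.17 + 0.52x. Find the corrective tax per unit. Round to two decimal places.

Social marginal benefit = demand − MEC = 58.78 - 3.30x.
Set SMB = MC: 58.78 - 3.30x = 53.26 + 3.14x → x* = 0.8571.
The Pigouvian tax equals MEC at x*: 10.17 + 0.52×0.8571 = 10.6157.

tax = 10.62 per unit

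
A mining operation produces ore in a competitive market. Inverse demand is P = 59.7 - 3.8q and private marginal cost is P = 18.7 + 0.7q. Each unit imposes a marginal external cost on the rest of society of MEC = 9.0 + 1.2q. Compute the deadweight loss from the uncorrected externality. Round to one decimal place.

Market equilibrium (private): 18.7 + 0.7q = 59.7 - 3.8q → q_m = 9.1111.
Social marginal cost = private MC + MEC = 27.7 + 1.9q.
Set SMC = demand: 27.7 + 1.9q = 59.7 - 3.8q → q* = 5.6140.
The loss is the area between SMC and demand from q* to q_m; with linear curves that's a triangle of height MEC(q_m).
DWL = ½ × 3.4971 × 19.9333 = 34.8544.

DWL = 34.9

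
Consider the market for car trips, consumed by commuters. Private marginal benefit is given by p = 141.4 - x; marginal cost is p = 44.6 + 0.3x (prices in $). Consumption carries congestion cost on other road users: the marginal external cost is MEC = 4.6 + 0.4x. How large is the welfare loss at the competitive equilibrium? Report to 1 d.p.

Market equilibrium (private): 44.6 + 0.3x = 141.4 - x → x_m = 74.4615.
Social marginal benefit = demand − MEC = 136.8 - 1.4x.
Set SMB = MC: 136.8 - 1.4x = 44.6 + 0.3x → x* = 54.2353.
Height of the DWL triangle at x_m is MC(x_m) − SMB(x_m) = MEC(x_m) = 34.3846.
DWL = ½ × 20.2262 × 34.3846 = 347.7349.

DWL = $347.7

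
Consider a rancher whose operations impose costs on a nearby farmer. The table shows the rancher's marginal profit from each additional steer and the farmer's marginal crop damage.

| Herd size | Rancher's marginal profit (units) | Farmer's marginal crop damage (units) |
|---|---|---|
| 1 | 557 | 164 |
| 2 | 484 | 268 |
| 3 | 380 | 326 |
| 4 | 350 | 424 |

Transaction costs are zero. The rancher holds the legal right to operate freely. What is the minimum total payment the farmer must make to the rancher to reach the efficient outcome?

Left alone the rancher would choose level 4 (marginal profit stays positive).
Efficient level: k* = 3 (marginal profit ≥ marginal crop damage through 3).
The farmer must at least cover the rancher's forgone profit from cutting 4→3: 350 = 350.

350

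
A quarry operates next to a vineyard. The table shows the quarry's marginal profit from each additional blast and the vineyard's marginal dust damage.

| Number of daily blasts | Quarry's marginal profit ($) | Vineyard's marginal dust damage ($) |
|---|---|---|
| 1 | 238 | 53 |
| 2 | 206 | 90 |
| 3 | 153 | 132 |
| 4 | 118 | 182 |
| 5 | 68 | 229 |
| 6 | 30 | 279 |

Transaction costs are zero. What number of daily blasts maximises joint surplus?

Bargaining reaches the level where marginal profit last exceeds marginal dust damage.
That holds through level 3 (153 ≥ 132) but not at 4 (118 < 182).

3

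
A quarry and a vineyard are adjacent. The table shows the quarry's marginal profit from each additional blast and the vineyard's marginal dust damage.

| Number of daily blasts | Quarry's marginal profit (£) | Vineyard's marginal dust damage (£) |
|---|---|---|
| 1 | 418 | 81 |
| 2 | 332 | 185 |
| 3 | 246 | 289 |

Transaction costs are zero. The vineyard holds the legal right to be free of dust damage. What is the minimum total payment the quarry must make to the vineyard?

Efficient level: marginal profit ≥ marginal dust damage through level 2, so k* = 2.
With the vineyard holding the right, the quarry must at least compensate total damage at k*: 81 + 185 = 266.

£266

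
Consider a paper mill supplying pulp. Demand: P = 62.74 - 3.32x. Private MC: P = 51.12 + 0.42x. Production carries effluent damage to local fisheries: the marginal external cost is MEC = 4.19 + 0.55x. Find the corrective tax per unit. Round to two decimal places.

Social marginal cost = private MC + MEC = 55.31 + 0.97x.
Set SMC = demand: 55.31 + 0.97x = 62.74 - 3.32x → x* = 1.7319.
The Pigouvian tax equals MEC at x*: 4.19 + 0.55×1.7319 = 5.1425.

tax = 5.14 per unit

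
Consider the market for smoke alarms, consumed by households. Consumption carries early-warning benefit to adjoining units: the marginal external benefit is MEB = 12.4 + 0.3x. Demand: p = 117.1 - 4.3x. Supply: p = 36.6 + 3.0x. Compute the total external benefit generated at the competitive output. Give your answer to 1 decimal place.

Market equilibrium (private): 36.6 + 3.0x = 117.1 - 4.3x → x_m = 11.0274.
Total external benefit = ∫₀^{x_m} (12.4 + 0.3x) dx = 12.4×11.0274 + ½×0.3×11.0274² = 154.9803.

155.0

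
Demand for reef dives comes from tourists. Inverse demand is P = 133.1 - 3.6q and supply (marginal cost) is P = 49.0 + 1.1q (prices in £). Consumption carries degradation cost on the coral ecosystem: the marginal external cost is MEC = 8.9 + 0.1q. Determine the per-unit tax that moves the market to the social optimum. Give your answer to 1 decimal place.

Social marginal benefit = demand − MEC = 124.2 - 3.7q.
Set SMB = MC: 124.2 - 3.7q = 49.0 + 1.1q → q* = 15.6667.
The Pigouvian tax equals MEC at q*: 8.9 + 0.1×15.6667 = 10.4667.

tax = £10.5 per unit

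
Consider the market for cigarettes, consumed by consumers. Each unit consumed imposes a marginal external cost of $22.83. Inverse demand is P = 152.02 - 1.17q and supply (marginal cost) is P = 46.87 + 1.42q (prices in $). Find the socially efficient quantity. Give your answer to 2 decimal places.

Social marginal benefit = demand − MEC = 129.19 - 1.17q.
Set SMB = MC: 129.19 - 1.17q = 46.87 + 1.42q → q* = 31.7838.

q* = 31.78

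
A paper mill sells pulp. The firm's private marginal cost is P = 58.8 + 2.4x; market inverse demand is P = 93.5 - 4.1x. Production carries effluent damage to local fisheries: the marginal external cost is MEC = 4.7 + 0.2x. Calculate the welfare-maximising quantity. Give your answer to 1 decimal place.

Social marginal cost = private MC + MEC = 63.5 + 2.6x.
Set SMC = demand: 63.5 + 2.6x = 93.5 - 4.1x → x* = 4.4776.

x* = 4.5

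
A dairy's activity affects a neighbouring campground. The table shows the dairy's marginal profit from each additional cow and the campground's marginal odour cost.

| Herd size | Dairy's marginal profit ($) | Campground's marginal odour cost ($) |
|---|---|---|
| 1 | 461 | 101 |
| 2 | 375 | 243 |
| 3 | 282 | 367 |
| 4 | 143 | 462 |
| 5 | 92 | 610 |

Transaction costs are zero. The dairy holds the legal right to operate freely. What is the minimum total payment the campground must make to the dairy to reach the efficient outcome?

$517

Left alone the dairy would choose level 5 (marginal profit stays positive).
Efficient level: k* = 2 (marginal profit ≥ marginal odour cost through 2).
The campground must at least cover the dairy's forgone profit from cutting 5→2: 282 + 143 + 92 = 517.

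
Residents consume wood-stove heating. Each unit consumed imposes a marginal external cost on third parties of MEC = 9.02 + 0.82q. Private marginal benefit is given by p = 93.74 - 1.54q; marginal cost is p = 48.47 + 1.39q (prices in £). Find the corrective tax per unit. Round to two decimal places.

tax = £16.95 per unit

Social marginal benefit = demand − MEC = 84.72 - 2.36q.
Set SMB = MC: 84.72 - 2.36q = 48.47 + 1.39q → q* = 9.6667.
The Pigouvian tax equals MEC at q*: 9.02 + 0.82×9.6667 = 16.9467.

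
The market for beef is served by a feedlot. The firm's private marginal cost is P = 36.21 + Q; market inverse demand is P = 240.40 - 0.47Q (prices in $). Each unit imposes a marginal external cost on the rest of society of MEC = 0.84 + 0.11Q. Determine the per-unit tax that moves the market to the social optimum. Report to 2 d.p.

Social marginal cost = private MC + MEC = 37.05 + 1.11Q.
Set SMC = demand: 37.05 + 1.11Q = 240.40 - 0.47Q → Q* = 128.7025.
The Pigouvian tax equals MEC at Q*: 0.84 + 0.11×128.7025 = 14.9973.

tax = $15.00 per unit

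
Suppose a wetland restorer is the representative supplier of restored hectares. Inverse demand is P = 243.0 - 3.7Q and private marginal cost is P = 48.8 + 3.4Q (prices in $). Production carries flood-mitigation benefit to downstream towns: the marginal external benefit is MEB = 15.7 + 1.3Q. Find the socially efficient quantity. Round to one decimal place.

Q* = 36.2

Social marginal cost = private MC − MEB = 33.1 + 2.1Q.
Set SMC = demand: 33.1 + 2.1Q = 243.0 - 3.7Q → Q* = 36.1897.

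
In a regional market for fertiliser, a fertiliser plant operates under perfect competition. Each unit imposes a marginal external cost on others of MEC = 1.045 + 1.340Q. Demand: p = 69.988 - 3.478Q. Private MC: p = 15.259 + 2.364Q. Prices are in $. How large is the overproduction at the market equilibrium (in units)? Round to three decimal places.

1.893 units

Market equilibrium (private): 15.259 + 2.364Q = 69.988 - 3.478Q → Q_m = 9.3682.
Social marginal cost = private MC + MEC = 16.304 + 3.704Q.
Set SMC = demand: 16.304 + 3.704Q = 69.988 - 3.478Q → Q* = 7.4748.
Gap = |9.3682 − 7.4748| = 1.8934.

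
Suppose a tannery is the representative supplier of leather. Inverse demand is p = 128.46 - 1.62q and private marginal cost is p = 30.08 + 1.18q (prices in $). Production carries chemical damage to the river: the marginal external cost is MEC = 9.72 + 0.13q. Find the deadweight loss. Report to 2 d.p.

Market equilibrium (private): 30.08 + 1.18q = 128.46 - 1.62q → q_m = 35.1357.
Social marginal cost = private MC + MEC = 39.80 + 1.31q.
Set SMC = demand: 39.80 + 1.31q = 128.46 - 1.62q → q* = 30.2594.
Between q* and q_m the wedge SMC − demand runs linearly from 0 to MEC(q_m), so the loss is a triangle.
DWL = ½ × 4.8763 × 14.2876 = 34.8353.

DWL = $34.84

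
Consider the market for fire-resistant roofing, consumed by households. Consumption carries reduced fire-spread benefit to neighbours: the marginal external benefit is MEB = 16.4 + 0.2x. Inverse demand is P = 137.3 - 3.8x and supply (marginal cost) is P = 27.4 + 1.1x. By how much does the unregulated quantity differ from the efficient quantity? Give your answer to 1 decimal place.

Market equilibrium (private): 27.4 + 1.1x = 137.3 - 3.8x → x_m = 22.4286.
Social marginal benefit = demand + MEB = 153.7 - 3.6x.
Set SMB = MC: 153.7 - 3.6x = 27.4 + 1.1x → x* = 26.8723.
Gap = |22.4286 − 26.8723| = 4.4437.

4.4 units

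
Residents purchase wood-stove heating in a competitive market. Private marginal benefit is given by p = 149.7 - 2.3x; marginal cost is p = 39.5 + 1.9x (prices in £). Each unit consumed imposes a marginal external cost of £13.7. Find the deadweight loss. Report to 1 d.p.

DWL = £22.3

Market equilibrium (private): 39.5 + 1.9x = 149.7 - 2.3x → x_m = 26.2381.
Social marginal benefit = demand − MEC = 136.0 - 2.3x.
Set SMB = MC: 136.0 - 2.3x = 39.5 + 1.9x → x* = 22.9762.
Between x* and x_m the wedge MC − SMB runs linearly from 0 to MEC(x_m), so the loss is a triangle.
DWL = ½ × 3.2619 × 13.7000 = 22.3440.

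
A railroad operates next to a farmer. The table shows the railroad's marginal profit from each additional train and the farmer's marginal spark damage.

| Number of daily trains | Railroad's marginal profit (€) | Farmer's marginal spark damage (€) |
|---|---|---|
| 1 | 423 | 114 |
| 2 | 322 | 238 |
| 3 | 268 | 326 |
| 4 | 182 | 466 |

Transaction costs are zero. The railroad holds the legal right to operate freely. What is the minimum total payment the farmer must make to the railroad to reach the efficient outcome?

€450

Left alone the railroad would choose level 4 (marginal profit stays positive).
Efficient level: k* = 2 (marginal profit ≥ marginal spark damage through 2).
The farmer must at least cover the railroad's forgone profit from cutting 4→2: 268 + 182 = 450.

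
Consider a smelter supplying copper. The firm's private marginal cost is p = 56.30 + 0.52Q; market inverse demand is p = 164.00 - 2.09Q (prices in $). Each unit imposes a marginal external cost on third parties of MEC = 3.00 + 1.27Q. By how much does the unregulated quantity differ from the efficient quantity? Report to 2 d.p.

14.28 units

Market equilibrium (private): 56.30 + 0.52Q = 164.00 - 2.09Q → Q_m = 41.2644.
Social marginal cost = private MC + MEC = 59.30 + 1.79Q.
Set SMC = demand: 59.30 + 1.79Q = 164.00 - 2.09Q → Q* = 26.9845.
Gap = |41.2644 − 26.9845| = 14.2799.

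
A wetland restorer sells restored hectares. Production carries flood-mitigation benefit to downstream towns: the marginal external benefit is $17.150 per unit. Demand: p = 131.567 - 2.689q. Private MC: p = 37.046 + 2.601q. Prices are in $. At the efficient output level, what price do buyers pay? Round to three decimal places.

P = $74.803

Social marginal cost = private MC − MEB = 19.896 + 2.601q.
Set SMC = demand: 19.896 + 2.601q = 131.567 - 2.689q → q* = 21.1098.
Consumer price on the demand curve at q*: 131.567 − 2.689×21.1098 = 74.8027.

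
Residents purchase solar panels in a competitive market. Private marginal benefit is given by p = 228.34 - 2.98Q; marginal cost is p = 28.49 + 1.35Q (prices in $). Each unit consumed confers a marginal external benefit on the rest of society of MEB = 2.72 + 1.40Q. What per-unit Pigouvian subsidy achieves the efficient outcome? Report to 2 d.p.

subsidy = $99.51 per unit

Social marginal benefit = demand + MEB = 231.06 - 1.58Q.
Set SMB = MC: 231.06 - 1.58Q = 28.49 + 1.35Q → Q* = 69.1365.
The Pigouvian subsidy equals MEB at Q*: 2.72 + 1.40×69.1365 = 99.5111.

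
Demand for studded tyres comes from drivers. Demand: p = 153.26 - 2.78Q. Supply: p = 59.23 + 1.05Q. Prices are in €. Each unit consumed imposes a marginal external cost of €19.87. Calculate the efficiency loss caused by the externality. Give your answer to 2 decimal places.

DWL = €51.54

Market equilibrium (private): 59.23 + 1.05Q = 153.26 - 2.78Q → Q_m = 24.5509.
Social marginal benefit = demand − MEC = 133.39 - 2.78Q.
Set SMB = MC: 133.39 - 2.78Q = 59.23 + 1.05Q → Q* = 19.3629.
Between Q* and Q_m the wedge MC − SMB runs linearly from 0 to MEC(Q_m), so the loss is a triangle.
DWL = ½ × 5.1880 × 19.8700 = 51.5428.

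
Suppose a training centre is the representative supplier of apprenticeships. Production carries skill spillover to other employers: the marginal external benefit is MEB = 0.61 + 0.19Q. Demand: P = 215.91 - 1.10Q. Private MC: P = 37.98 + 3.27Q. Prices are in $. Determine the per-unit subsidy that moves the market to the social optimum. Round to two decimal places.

Social marginal cost = private MC − MEB = 37.37 + 3.08Q.
Set SMC = demand: 37.37 + 3.08Q = 215.91 - 1.10Q → Q* = 42.7129.
The Pigouvian subsidy equals MEB at Q*: 0.61 + 0.19×42.7129 = 8.7255.

subsidy = $8.73 per unit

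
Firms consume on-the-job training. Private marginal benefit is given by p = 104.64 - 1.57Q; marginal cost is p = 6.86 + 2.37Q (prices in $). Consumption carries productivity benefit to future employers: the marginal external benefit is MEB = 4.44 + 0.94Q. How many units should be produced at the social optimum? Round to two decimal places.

Q* = 34.07

Social marginal benefit = demand + MEB = 109.08 - 0.63Q.
Set SMB = MC: 109.08 - 0.63Q = 6.86 + 2.37Q → Q* = 34.0733.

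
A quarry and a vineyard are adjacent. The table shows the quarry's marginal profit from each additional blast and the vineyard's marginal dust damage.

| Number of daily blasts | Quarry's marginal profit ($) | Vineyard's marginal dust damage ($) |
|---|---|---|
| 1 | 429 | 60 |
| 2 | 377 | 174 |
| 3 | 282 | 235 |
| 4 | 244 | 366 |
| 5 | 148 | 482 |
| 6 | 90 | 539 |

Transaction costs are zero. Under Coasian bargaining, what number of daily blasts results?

3

Bargaining reaches the level where marginal profit last exceeds marginal dust damage.
That holds through level 3 (282 ≥ 235) but not at 4 (244 < 366).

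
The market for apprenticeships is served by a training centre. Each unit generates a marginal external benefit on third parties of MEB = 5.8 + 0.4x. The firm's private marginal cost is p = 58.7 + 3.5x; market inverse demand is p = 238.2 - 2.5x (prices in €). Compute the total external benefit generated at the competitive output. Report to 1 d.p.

€352.5

Market equilibrium (private): 58.7 + 3.5x = 238.2 - 2.5x → x_m = 29.9167.
Total external benefit = ∫₀^{x_m} (5.8 + 0.4x) dx = 5.8×29.9167 + ½×0.4×29.9167² = 352.5186.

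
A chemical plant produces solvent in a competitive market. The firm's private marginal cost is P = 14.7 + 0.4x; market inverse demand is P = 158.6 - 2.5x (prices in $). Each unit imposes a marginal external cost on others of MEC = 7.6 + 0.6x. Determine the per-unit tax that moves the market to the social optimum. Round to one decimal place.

tax = $31.0 per unit

Social marginal cost = private MC + MEC = 22.3 + x.
Set SMC = demand: 22.3 + x = 158.6 - 2.5x → x* = 38.9429.
The Pigouvian tax equals MEC at x*: 7.6 + 0.6×38.9429 = 30.9657.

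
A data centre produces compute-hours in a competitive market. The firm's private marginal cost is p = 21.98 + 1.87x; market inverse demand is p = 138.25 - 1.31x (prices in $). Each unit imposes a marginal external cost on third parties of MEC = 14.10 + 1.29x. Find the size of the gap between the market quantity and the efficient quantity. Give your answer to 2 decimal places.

13.71 units

Market equilibrium (private): 21.98 + 1.87x = 138.25 - 1.31x → x_m = 36.5629.
Social marginal cost = private MC + MEC = 36.08 + 3.16x.
Set SMC = demand: 36.08 + 3.16x = 138.25 - 1.31x → x* = 22.8568.
Gap = |36.5629 − 22.8568| = 13.7061.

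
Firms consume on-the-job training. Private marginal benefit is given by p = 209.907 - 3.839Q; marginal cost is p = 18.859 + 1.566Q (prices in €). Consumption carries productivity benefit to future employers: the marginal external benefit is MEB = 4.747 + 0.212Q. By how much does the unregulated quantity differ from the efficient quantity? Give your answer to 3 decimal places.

2.357 units

Market equilibrium (private): 18.859 + 1.566Q = 209.907 - 3.839Q → Q_m = 35.3465.
Social marginal benefit = demand + MEB = 214.654 - 3.627Q.
Set SMB = MC: 214.654 - 3.627Q = 18.859 + 1.566Q → Q* = 37.7036.
Gap = |35.3465 − 37.7036| = 2.3571.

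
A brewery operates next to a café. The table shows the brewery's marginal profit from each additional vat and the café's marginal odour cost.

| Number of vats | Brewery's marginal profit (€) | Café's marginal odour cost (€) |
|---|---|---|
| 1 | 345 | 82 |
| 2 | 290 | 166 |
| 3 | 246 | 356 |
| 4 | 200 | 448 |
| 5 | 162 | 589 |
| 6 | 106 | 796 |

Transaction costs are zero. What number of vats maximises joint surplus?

Bargaining reaches the level where marginal profit last exceeds marginal odour cost.
That holds through level 2 (290 ≥ 166) but not at 3 (246 < 356).

2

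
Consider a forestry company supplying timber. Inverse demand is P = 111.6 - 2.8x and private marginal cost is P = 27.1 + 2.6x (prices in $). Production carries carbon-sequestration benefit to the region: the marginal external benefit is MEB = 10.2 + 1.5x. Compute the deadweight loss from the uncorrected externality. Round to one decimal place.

Market equilibrium (private): 27.1 + 2.6x = 111.6 - 2.8x → x_m = 15.6481.
Social marginal cost = private MC − MEB = 16.9 + 1.1x.
Set SMC = demand: 16.9 + 1.1x = 111.6 - 2.8x → x* = 24.2821.
The loss is the area between SMC and demand from x* to x_m; with linear curves that's a triangle of height MEB(x_m).
DWL = ½ × 8.6340 × 33.6722 = 145.3629.

DWL = $145.4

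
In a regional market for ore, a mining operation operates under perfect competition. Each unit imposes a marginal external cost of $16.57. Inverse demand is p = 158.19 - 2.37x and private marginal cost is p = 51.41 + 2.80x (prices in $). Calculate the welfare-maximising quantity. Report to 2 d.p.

Social marginal cost = private MC + MEC = 67.98 + 2.80x.
Set SMC = demand: 67.98 + 2.80x = 158.19 - 2.37x → x* = 17.4487.

x* = 17.45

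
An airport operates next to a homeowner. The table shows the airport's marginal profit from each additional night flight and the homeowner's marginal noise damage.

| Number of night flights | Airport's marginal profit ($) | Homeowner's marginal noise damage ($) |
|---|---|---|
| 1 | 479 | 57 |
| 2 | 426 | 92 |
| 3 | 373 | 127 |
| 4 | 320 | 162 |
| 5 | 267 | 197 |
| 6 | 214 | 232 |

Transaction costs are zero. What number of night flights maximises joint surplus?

Bargaining reaches the level where marginal profit last exceeds marginal noise damage.
That holds through level 5 (267 ≥ 197) but not at 6 (214 < 232).

5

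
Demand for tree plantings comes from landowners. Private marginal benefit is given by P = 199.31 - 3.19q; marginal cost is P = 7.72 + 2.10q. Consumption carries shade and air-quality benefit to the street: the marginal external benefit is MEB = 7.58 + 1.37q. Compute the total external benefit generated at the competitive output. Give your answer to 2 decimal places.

1173.04

Market equilibrium (private): 7.72 + 2.10q = 199.31 - 3.19q → q_m = 36.2174.
Total external benefit = ∫₀^{q_m} (7.58 + 1.37q) dq = 7.58×36.2174 + ½×1.37×36.2174² = 1173.0424.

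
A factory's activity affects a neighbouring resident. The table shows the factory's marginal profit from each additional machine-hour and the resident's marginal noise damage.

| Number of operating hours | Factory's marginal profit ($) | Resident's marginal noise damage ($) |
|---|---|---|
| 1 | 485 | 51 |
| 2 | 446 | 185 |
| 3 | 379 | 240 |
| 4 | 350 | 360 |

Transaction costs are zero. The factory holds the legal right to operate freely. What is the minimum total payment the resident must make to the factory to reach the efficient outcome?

Left alone the factory would choose level 4 (marginal profit stays positive).
Efficient level: k* = 3 (marginal profit ≥ marginal noise damage through 3).
The resident must at least cover the factory's forgone profit from cutting 4→3: 350 = 350.

$350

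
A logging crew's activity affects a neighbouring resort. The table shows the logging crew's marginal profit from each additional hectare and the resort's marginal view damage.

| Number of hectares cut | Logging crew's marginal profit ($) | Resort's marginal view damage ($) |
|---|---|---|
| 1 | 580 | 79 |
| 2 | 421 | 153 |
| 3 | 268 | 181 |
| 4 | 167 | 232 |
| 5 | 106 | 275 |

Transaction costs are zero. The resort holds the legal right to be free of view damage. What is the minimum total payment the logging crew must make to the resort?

$413

Efficient level: marginal profit ≥ marginal view damage through level 3, so k* = 3.
With the resort holding the right, the logging crew must at least compensate total damage at k*: 79 + 153 + 181 = 413.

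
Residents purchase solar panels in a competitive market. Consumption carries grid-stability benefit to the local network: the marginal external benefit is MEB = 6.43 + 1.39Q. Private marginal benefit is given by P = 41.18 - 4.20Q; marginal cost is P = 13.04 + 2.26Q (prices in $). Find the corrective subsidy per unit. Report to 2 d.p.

subsidy = $15.91 per unit

Social marginal benefit = demand + MEB = 47.61 - 2.81Q.
Set SMB = MC: 47.61 - 2.81Q = 13.04 + 2.26Q → Q* = 6.8185.
The Pigouvian subsidy equals MEB at Q*: 6.43 + 1.39×6.8185 = 15.9077.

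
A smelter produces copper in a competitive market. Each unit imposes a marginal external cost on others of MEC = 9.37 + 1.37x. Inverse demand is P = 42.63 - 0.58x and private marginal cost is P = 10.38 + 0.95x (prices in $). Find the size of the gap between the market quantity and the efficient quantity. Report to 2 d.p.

13.19 units

Market equilibrium (private): 10.38 + 0.95x = 42.63 - 0.58x → x_m = 21.0784.
Social marginal cost = private MC + MEC = 19.75 + 2.32x.
Set SMC = demand: 19.75 + 2.32x = 42.63 - 0.58x → x* = 7.8897.
Gap = |21.0784 − 7.8897| = 13.1887.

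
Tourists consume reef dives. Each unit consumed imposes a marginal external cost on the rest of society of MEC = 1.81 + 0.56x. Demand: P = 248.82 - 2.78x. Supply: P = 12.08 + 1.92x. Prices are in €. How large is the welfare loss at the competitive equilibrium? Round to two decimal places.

Market equilibrium (private): 12.08 + 1.92x = 248.82 - 2.78x → x_m = 50.3702.
Social marginal benefit = demand − MEC = 247.01 - 3.34x.
Set SMB = MC: 247.01 - 3.34x = 12.08 + 1.92x → x* = 44.6635.
Between x* and x_m the wedge MC − SMB runs linearly from 0 to MEC(x_m), so the loss is a triangle.
DWL = ½ × 5.7067 × 30.0173 = 85.6499.

DWL = €85.65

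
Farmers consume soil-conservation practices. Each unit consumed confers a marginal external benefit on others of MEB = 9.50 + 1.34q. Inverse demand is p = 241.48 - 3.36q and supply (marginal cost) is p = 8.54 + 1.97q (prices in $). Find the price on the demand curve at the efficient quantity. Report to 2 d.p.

P = $37.32

Social marginal benefit = demand + MEB = 250.98 - 2.02q.
Set SMB = MC: 250.98 - 2.02q = 8.54 + 1.97q → q* = 60.7619.
Consumer price on the demand curve at q*: 241.48 − 3.36×60.7619 = 37.3200.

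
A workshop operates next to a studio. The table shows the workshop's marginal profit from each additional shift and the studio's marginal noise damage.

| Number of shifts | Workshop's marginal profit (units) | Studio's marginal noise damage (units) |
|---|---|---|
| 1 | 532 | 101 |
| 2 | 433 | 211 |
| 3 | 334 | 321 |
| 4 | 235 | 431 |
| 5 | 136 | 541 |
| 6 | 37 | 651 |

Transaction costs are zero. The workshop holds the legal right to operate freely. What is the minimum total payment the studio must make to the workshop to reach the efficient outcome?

408

Left alone the workshop would choose level 6 (marginal profit stays positive).
Efficient level: k* = 3 (marginal profit ≥ marginal noise damage through 3).
The studio must at least cover the workshop's forgone profit from cutting 6→3: 235 + 136 + 37 = 408.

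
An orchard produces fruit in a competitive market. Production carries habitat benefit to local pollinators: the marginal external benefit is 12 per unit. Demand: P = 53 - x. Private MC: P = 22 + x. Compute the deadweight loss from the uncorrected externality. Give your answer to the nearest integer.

Market equilibrium (private): 22 + x = 53 - x → x_m = 15.5000.
Social marginal cost = private MC − MEB = 10 + x.
Set SMC = demand: 10 + x = 53 - x → x* = 21.5000.
The loss is the area between SMC and demand from x* to x_m; with linear curves that's a triangle of height MEB(x_m).
DWL = ½ × 6.0000 × 12.0000 = 36.0000.

DWL = 36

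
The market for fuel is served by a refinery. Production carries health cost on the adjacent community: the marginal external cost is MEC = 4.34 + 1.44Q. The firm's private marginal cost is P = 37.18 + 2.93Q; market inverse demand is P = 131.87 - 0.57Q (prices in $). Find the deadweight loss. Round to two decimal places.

Market equilibrium (private): 37.18 + 2.93Q = 131.87 - 0.57Q → Q_m = 27.0543.
Social marginal cost = private MC + MEC = 41.52 + 4.37Q.
Set SMC = demand: 41.52 + 4.37Q = 131.87 - 0.57Q → Q* = 18.2895.
Height of the DWL triangle at Q_m is SMC(Q_m) − demand(Q_m) = MEC(Q_m) = 43.2982.
DWL = ½ × 8.7648 × 43.2982 = 189.7500.

DWL = $189.75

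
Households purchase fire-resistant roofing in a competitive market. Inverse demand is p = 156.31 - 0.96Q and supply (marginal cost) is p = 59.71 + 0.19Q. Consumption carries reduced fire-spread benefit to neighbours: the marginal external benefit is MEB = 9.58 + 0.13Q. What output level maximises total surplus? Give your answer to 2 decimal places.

Q* = 104.10

Social marginal benefit = demand + MEB = 165.89 - 0.83Q.
Set SMB = MC: 165.89 - 0.83Q = 59.71 + 0.19Q → Q* = 104.0980.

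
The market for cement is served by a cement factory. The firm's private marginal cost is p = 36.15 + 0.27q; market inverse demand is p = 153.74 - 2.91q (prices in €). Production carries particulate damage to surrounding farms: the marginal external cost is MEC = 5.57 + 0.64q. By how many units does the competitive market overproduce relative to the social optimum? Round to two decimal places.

7.65 units

Market equilibrium (private): 36.15 + 0.27q = 153.74 - 2.91q → q_m = 36.9780.
Social marginal cost = private MC + MEC = 41.72 + 0.91q.
Set SMC = demand: 41.72 + 0.91q = 153.74 - 2.91q → q* = 29.3246.
Gap = |36.9780 − 29.3246| = 7.6534.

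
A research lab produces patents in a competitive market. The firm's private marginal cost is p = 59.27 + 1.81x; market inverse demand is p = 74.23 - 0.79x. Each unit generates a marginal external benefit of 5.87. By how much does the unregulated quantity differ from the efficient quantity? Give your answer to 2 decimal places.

2.26 units

Market equilibrium (private): 59.27 + 1.81x = 74.23 - 0.79x → x_m = 5.7538.
Social marginal cost = private MC − MEB = 53.40 + 1.81x.
Set SMC = demand: 53.40 + 1.81x = 74.23 - 0.79x → x* = 8.0115.
Gap = |5.7538 − 8.0115| = 2.2577.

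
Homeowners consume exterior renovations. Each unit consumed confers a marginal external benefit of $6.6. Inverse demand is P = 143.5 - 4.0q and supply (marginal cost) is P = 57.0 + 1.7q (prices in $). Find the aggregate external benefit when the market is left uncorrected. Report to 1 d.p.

$100.2

Market equilibrium (private): 57.0 + 1.7q = 143.5 - 4.0q → q_m = 15.1754.
Total external benefit = MEB × q_m = 6.6 × 15.1754 = 100.1576.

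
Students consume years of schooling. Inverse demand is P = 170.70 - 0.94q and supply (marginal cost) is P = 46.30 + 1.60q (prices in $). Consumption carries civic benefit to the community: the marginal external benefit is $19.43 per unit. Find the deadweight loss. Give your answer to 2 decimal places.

Market equilibrium (private): 46.30 + 1.60q = 170.70 - 0.94q → q_m = 48.9764.
Social marginal benefit = demand + MEB = 190.13 - 0.94q.
Set SMB = MC: 190.13 - 0.94q = 46.30 + 1.60q → q* = 56.6260.
The welfare-loss triangle has base |q_m − q*| and height MEB(q_m) (the vertical gap between SMB and MC is zero at q* and MEB at q_m).
DWL = ½ × 7.6496 × 19.4300 = 74.3159.

DWL = $74.32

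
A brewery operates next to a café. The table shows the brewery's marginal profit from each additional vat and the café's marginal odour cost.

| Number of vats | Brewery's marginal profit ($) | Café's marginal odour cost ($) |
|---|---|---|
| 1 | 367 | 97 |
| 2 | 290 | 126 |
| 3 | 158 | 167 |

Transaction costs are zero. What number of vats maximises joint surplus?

2

Bargaining reaches the level where marginal profit last exceeds marginal odour cost.
That holds through level 2 (290 ≥ 126) but not at 3 (158 < 167).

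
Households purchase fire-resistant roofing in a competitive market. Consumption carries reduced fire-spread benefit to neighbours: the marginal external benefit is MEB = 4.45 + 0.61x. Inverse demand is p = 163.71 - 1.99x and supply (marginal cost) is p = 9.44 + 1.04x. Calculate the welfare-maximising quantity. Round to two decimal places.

Social marginal benefit = demand + MEB = 168.16 - 1.38x.
Set SMB = MC: 168.16 - 1.38x = 9.44 + 1.04x → x* = 65.5868.

x* = 65.59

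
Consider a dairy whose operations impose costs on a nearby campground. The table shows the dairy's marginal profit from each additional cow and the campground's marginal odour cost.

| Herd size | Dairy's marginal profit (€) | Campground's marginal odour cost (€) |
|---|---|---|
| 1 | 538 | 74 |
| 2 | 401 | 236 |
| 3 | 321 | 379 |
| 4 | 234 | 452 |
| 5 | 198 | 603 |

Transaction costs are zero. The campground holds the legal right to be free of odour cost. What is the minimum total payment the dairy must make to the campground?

€310

Efficient level: marginal profit ≥ marginal odour cost through level 2, so k* = 2.
With the campground holding the right, the dairy must at least compensate total damage at k*: 74 + 236 = 310.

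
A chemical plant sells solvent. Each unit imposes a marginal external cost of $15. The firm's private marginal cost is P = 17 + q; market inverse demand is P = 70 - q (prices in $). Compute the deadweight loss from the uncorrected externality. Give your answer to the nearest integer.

Market equilibrium (private): 17 + q = 70 - q → q_m = 26.5000.
Social marginal cost = private MC + MEC = 32 + q.
Set SMC = demand: 32 + q = 70 - q → q* = 19.0000.
Height of the DWL triangle at q_m is SMC(q_m) − demand(q_m) = MEC(q_m) = 15.0000.
DWL = ½ × 7.5000 × 15.0000 = 56.2500.

DWL = $56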